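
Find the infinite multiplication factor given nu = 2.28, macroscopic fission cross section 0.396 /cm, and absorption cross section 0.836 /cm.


k_inf = nu * Sigma_f / Sigma_a
k_inf = 2.28 * 0.396 / 0.836
k_inf = 1.0800

1.0800


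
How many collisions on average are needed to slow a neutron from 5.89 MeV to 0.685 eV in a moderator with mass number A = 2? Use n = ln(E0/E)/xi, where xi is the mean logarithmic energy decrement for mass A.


xi = 1 + (A-1)^2/(2A)*ln((A-1)/(A+1)) = 0.7253469 (for A = 2)
n = ln(E0/E) / xi
n = ln(5.89e6 / 0.685) / 0.7253469
n = ln(8.598540e+06) / 0.7253469 = 22.013

22.013


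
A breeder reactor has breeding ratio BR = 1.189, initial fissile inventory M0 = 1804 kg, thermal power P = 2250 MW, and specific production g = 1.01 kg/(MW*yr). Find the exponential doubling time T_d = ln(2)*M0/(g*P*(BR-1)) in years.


Breeding gain G = BR - 1 = 1.189 - 1 = 0.189
Fissile production rate = g * P * G = 1.01 * 2250 * 0.189 = 429.5025 kg/yr
T_d = ln(2) * M0 / (g * P * G)
T_d = ln(2) * 1804 / 429.5025 = 2.9114 yr

2.9114


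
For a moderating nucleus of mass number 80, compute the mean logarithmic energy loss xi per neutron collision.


xi = 1 + (A-1)^2/(2A) * ln((A-1)/(A+1))
xi = 1 + (80-1)^2/(2*80) * ln((80-1)/(80 +1))
xi = 0.024793

0.024793


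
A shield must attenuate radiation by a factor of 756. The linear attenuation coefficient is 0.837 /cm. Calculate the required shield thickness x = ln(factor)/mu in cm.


x = ln(factor) / mu
x = ln(756) / 0.837
x = 7.9188 cm

7.9188


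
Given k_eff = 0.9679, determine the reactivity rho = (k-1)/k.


rho = (k_eff - 1) / k_eff
rho = (0.9679 - 1) / 0.9679
rho = -0.033165

-0.033165


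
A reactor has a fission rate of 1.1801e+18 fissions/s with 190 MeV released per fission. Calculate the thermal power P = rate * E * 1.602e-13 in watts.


P = fission_rate * E_MeV * 1.602e-13
P = 1.1801e+18 * 190 * 1.602e-13
P = 3.5920e+07 W

3.5920e+07


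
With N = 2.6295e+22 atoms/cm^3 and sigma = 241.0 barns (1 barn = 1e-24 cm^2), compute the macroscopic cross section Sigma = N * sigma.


Sigma = N * sigma_barns * 1e-24
Sigma = 2.6295e+22 * 241.0 * 1e-24
Sigma = 6.3371 /cm

6.3371


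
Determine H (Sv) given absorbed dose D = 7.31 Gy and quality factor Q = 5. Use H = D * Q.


H = D * Q
H = 7.31 * 5
H = 36.550 Sv

36.550


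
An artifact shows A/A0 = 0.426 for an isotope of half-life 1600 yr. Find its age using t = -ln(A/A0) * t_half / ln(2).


lambda = ln(2) / t_half = ln(2) / 1600 = 4.332170e-04 /yr
t = -ln(A/A0) / lambda
t = -ln(0.426) / 4.332170e-04
t = 1969.7 yr

1969.7


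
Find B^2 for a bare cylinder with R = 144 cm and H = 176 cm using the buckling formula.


B^2 = (2.405/R)^2 + (pi/H)^2
B^2 = (2.405/144)^2 + (pi/176)^2
B^2 = 5.9756e-04 /cm^2

5.9756e-04


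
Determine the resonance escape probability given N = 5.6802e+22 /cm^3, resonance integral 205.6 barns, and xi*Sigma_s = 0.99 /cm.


p = exp(-N * I * 1e-24 / (xi*Sigma_s))
p = exp(-5.6802e+22 * 205.6 * 1e-24 / 0.99)
p = 7.5312e-06

7.5312e-06


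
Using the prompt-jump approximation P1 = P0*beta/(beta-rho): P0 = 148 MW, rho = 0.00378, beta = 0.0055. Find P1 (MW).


P1/P0 = beta / (beta - rho)
P1/P0 = 0.0055 / (0.0055 - 0.00378) = 3.197674
P1 = 148 * 3.197674 = 473.26 MW

473.26


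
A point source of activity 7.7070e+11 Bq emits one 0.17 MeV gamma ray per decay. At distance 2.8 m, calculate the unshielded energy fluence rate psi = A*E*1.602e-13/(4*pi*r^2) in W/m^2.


psi = A * E * 1.602e-13 / (4*pi*r^2)
psi = 7.7070e+11 * 0.17 * 1.602e-13 / (4*pi*2.8^2)
psi = 2.1304e-04 W/m^2

2.1304e-04


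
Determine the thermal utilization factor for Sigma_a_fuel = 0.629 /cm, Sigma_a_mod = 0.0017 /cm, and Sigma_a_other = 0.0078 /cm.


f = Sigma_a_fuel / (Sigma_a_fuel + Sigma_a_mod + Sigma_a_other)
f = 0.629 / (0.629 + 0.0017 + 0.0078)
f = 0.98512

0.98512


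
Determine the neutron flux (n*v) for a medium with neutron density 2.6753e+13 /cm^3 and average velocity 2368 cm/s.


phi = n * v
phi = 2.6753e+13 * 2368
phi = 6.3351e+16 /cm^2/s

6.3351e+16


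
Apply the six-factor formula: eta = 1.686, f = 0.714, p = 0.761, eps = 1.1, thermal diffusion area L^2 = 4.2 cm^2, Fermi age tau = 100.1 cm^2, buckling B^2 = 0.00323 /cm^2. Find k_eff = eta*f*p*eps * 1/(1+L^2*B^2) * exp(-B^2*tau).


k_inf = eta*f*p*eps = 1.686*0.714*0.761*1.1 = 1.007704
P_TNL = 1/(1 + L^2*B^2) = 1/(1 + 4.2*0.00323) = 0.9866156
P_FNL = exp(-B^2*tau) = exp(-0.00323*100.1) = 0.7237400
k_eff = k_inf * P_TNL * P_FNL = 1.007704 * 0.9866156 * 0.7237400
k_eff = 0.71955

0.71955


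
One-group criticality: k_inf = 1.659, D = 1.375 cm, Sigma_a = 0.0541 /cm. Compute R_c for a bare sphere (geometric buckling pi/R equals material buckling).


L^2 = D / Sigma_a = 1.375 / 0.0541 = 25.41590 cm^2
B_m^2 = (k_inf - 1) / L^2 = (1.659 - 1) / 25.41590 = 0.02592865 /cm^2
For a bare sphere: B_g = pi/R, so R_c = pi / sqrt(B_m^2)
R_c = pi / sqrt(0.02592865) = 19.510 cm

19.510


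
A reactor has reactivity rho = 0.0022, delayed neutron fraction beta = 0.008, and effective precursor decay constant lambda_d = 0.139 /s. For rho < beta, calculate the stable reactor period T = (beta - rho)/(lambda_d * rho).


T = (beta - rho) / (lambda_d * rho)
T = (0.008 - 0.0022) / (0.139 * 0.0022)
T = 18.967 s

18.967


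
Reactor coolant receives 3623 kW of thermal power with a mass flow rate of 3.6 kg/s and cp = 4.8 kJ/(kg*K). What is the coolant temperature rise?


dT = Q / (m_dot * cp)
dT = 3623 / (3.6 * 4.8)
dT = 209.66 C

209.66


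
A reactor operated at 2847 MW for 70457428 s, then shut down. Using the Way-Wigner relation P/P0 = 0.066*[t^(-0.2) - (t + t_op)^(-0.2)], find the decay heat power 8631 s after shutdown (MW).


P/P0 = 0.066 * [t^(-0.2) - (t + t_op)^(-0.2)]
P/P0 = 0.066 * [8631^(-0.2) - (8631 + 70457428)^(-0.2)]
P/P0 = 0.066 * [0.1632254 - 0.02694040] = 0.008994810
P = 2847 * 0.008994810 = 25.608 MW

25.608


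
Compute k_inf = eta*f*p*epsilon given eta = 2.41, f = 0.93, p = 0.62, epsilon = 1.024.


k_inf = eta * f * p * epsilon
k_inf = 2.41 * 0.93 * 0.62 * 1.024
k_inf = 1.4230

1.4230


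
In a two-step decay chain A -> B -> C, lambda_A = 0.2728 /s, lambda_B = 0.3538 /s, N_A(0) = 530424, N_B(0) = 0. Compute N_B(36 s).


N_B(t) = lambda_A * N_A0 / (lambda_B - lambda_A) * [exp(-lambda_A*t) - exp(-lambda_B*t)]
exp(-0.2728*36) = 5.431012e-05; exp(-0.3538*36) = 2.940885e-06
N_B = 0.2728 * 530424 / (0.3538 - 0.2728) * (5.431012e-05 - 2.940885e-06)
N_B = 91.767

91.767


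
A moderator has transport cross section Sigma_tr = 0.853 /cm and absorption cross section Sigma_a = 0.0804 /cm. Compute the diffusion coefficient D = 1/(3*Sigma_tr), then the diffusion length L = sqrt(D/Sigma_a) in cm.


D = 1 / (3 * Sigma_tr) = 1 / (3 * 0.853) = 0.3907776 cm
L = sqrt(D / Sigma_a)
L = sqrt(0.3907776 / 0.0804)
L = 2.2046 cm

2.2046


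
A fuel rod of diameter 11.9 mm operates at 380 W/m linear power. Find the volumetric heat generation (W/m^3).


r = D / 2 / 1000 = 11.9 / 2 / 1000 = 0.00595 m
q''' = q' / (pi * r^2)
q''' = 380 / (pi * 0.00595^2)
q''' = 3.4166e+06 W/m^3

3.4166e+06


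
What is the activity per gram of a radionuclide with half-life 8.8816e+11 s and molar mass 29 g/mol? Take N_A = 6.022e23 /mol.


lambda = ln(2) / t_half = ln(2) / 8.8816e+11 = 7.804305e-13 /s
SA = lambda * N_A / M
SA = 7.804305e-13 * 6.022e23 / 29
SA = 1.6206e+10 Bq/g

1.6206e+10


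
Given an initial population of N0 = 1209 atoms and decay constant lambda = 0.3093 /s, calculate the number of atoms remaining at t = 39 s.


N = N0 * exp(-lambda * t)
N = 1209 * exp(-0.3093 * 39)
N = 0.0069769

0.0069769


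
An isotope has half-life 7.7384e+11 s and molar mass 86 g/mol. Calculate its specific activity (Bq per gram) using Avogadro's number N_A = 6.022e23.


lambda = ln(2) / t_half = ln(2) / 7.7384e+11 = 8.957242e-13 /s
SA = lambda * N_A / M
SA = 8.957242e-13 * 6.022e23 / 86
SA = 6.2722e+09 Bq/g

6.2722e+09


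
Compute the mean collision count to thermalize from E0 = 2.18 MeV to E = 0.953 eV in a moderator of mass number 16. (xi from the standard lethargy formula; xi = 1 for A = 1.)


xi = 1 + (A-1)^2/(2A)*ln((A-1)/(A+1)) = 0.1199467 (for A = 16)
n = ln(E0/E) / xi
n = ln(2.18e6 / 0.953) / 0.1199467
n = ln(2.287513e+06) / 0.1199467 = 122.08

122.08


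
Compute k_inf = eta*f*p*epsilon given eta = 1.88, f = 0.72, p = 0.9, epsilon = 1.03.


k_inf = eta * f * p * epsilon
k_inf = 1.88 * 0.72 * 0.9 * 1.03
k_inf = 1.2548

1.2548


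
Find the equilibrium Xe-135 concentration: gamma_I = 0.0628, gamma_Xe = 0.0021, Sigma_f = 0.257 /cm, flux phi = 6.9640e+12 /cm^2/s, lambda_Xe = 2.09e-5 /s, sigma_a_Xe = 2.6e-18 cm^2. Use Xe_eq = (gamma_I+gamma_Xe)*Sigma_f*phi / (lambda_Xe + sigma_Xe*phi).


Xe_eq = (gamma_I + gamma_Xe) * Sigma_f * phi / (lambda_Xe + sigma_Xe * phi)
Numerator = (0.0628 + 0.0021) * 0.257 * 6.9640e+12 = 1.161546e+11
Denominator = 2.09e-5 + 2.6e-18 * 6.9640e+12 = 3.900640e-05
Xe_eq = 1.161546e+11 / 3.900640e-05 = 2.9778e+15 /cm^3

2.9778e+15


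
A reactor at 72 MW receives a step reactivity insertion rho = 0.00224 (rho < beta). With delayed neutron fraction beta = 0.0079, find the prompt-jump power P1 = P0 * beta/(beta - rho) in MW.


P1/P0 = beta / (beta - rho)
P1/P0 = 0.0079 / (0.0079 - 0.00224) = 1.395760
P1 = 72 * 1.395760 = 100.49 MW

100.49


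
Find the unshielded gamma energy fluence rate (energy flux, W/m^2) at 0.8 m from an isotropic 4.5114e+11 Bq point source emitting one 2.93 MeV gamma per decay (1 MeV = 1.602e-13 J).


psi = A * E * 1.602e-13 / (4*pi*r^2)
psi = 4.5114e+11 * 2.93 * 1.602e-13 / (4*pi*0.8^2)
psi = 0.026330 W/m^2

0.026330


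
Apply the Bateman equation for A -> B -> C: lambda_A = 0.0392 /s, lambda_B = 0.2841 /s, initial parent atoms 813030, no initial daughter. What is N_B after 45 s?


N_B(t) = lambda_A * N_A0 / (lambda_B - lambda_A) * [exp(-lambda_A*t) - exp(-lambda_B*t)]
exp(-0.0392*45) = 0.1713581; exp(-0.2841*45) = 2.803898e-06
N_B = 0.0392 * 813030 / (0.2841 - 0.0392) * (0.1713581 - 2.803898e-06)
N_B = 22300

22300


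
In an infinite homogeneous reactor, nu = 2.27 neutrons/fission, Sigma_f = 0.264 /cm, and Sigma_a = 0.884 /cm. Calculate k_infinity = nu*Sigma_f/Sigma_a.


k_inf = nu * Sigma_f / Sigma_a
k_inf = 2.27 * 0.264 / 0.884
k_inf = 0.67792

0.67792


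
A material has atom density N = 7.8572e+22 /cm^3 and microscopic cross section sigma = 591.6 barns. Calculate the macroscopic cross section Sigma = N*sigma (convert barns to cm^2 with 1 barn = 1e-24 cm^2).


Sigma = N * sigma_barns * 1e-24
Sigma = 7.8572e+22 * 591.6 * 1e-24
Sigma = 46.483 /cm

46.483


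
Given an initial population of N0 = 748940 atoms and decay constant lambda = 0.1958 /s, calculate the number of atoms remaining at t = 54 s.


N = N0 * exp(-lambda * t)
N = 748940 * exp(-0.1958 * 54)
N = 19.167

19.167


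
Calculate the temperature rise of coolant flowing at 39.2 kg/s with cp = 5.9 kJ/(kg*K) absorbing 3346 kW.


dT = Q / (m_dot * cp)
dT = 3346 / (39.2 * 5.9)
dT = 14.467 C

14.467


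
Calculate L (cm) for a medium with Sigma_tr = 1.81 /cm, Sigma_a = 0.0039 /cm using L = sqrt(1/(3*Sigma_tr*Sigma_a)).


D = 1 / (3 * Sigma_tr) = 1 / (3 * 1.81) = 0.1841621 cm
L = sqrt(D / Sigma_a)
L = sqrt(0.1841621 / 0.0039)
L = 6.8718 cm

6.8718


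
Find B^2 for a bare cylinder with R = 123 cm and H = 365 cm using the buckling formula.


B^2 = (2.405/R)^2 + (pi/H)^2
B^2 = (2.405/123)^2 + (pi/365)^2
B^2 = 4.5640e-04 /cm^2

4.5640e-04


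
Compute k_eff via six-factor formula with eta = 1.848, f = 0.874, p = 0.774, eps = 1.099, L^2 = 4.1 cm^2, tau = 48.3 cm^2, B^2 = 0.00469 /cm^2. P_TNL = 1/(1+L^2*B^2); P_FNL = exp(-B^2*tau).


k_inf = eta*f*p*eps = 1.848*0.874*0.774*1.099 = 1.373890
P_TNL = 1/(1 + L^2*B^2) = 1/(1 + 4.1*0.00469) = 0.9811338
P_FNL = exp(-B^2*tau) = exp(-0.00469*48.3) = 0.7972978
k_eff = k_inf * P_TNL * P_FNL = 1.373890 * 0.9811338 * 0.7972978
k_eff = 1.0747

1.0747


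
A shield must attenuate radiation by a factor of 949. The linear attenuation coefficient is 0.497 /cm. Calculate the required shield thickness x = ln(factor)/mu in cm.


x = ln(factor) / mu
x = ln(949) / 0.497
x = 13.794 cm

13.794


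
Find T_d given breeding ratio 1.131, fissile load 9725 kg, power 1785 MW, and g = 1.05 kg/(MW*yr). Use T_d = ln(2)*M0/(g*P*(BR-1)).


Breeding gain G = BR - 1 = 1.131 - 1 = 0.131
Fissile production rate = g * P * G = 1.05 * 1785 * 0.131 = 245.52675 kg/yr
T_d = ln(2) * M0 / (g * P * G)
T_d = ln(2) * 9725 / 245.52675 = 27.455 yr

27.455


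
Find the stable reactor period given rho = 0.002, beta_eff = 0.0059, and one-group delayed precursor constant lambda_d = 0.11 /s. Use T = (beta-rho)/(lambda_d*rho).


T = (beta - rho) / (lambda_d * rho)
T = (0.0059 - 0.002) / (0.11 * 0.002)
T = 17.727 s

17.727


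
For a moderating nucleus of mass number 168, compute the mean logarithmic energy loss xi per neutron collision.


xi = 1 + (A-1)^2/(2A) * ln((A-1)/(A+1))
xi = 1 + (168-1)^2/(2*168) * ln((168-1)/(168 +1))
xi = 0.011858

0.011858


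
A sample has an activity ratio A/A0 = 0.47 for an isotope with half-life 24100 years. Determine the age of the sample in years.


lambda = ln(2) / t_half = ln(2) / 24100 = 2.876129e-05 /yr
t = -ln(A/A0) / lambda
t = -ln(0.47) / 2.876129e-05
t = 26251 yr

26251


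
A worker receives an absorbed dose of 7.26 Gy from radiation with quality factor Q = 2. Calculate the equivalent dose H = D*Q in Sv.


H = D * Q
H = 7.26 * 2
H = 14.520 Sv

14.520


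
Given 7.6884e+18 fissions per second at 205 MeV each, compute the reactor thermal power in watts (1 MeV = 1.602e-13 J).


P = fission_rate * E_MeV * 1.602e-13
P = 7.6884e+18 * 205 * 1.602e-13
P = 2.5249e+08 W

2.5249e+08


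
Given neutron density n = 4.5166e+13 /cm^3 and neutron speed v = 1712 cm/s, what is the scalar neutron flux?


phi = n * v
phi = 4.5166e+13 * 1712
phi = 7.7324e+16 /cm^2/s

7.7324e+16


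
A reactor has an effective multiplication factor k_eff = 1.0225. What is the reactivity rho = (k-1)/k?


rho = (k_eff - 1) / k_eff
rho = (1.0225 - 1) / 1.0225
rho = 0.022005

0.022005


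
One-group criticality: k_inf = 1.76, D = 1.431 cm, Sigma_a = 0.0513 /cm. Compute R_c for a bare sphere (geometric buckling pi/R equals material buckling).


L^2 = D / Sigma_a = 1.431 / 0.0513 = 27.89474 cm^2
B_m^2 = (k_inf - 1) / L^2 = (1.76 - 1) / 27.89474 = 0.02724528 /cm^2
For a bare sphere: B_g = pi/R, so R_c = pi / sqrt(B_m^2)
R_c = pi / sqrt(0.02724528) = 19.033 cm

19.033


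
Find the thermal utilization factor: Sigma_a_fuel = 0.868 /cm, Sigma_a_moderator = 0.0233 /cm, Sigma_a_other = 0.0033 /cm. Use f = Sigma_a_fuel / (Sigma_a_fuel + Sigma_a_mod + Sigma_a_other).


f = Sigma_a_fuel / (Sigma_a_fuel + Sigma_a_mod + Sigma_a_other)
f = 0.868 / (0.868 + 0.0233 + 0.0033)
f = 0.97027

0.97027


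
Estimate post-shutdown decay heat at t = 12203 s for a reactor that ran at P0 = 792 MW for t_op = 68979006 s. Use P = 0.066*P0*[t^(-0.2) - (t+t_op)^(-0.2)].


P/P0 = 0.066 * [t^(-0.2) - (t + t_op)^(-0.2)]
P/P0 = 0.066 * [12203^(-0.2) - (12203 + 68979006)^(-0.2)]
P/P0 = 0.066 * [0.1523024 - 0.02705461] = 0.008266354
P = 792 * 0.008266354 = 6.5470 MW

6.5470


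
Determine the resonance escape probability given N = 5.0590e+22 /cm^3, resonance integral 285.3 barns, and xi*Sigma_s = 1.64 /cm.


p = exp(-N * I * 1e-24 / (xi*Sigma_s))
p = exp(-5.0590e+22 * 285.3 * 1e-24 / 1.64)
p = 1.5061e-04

1.5061e-04


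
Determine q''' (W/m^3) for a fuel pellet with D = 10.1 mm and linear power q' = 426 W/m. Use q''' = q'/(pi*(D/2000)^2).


r = D / 2 / 1000 = 10.1 / 2 / 1000 = 0.00505 m
q''' = q' / (pi * r^2)
q''' = 426 / (pi * 0.00505^2)
q''' = 5.3171e+06 W/m^3

5.3171e+06


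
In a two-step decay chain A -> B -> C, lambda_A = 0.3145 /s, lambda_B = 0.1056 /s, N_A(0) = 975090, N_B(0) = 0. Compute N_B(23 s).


N_B(t) = lambda_A * N_A0 / (lambda_B - lambda_A) * [exp(-lambda_A*t) - exp(-lambda_B*t)]
exp(-0.3145*23) = 7.219895e-04; exp(-0.1056*23) = 0.08814254
N_B = 0.3145 * 975090 / (0.1056 - 0.3145) * (7.219895e-04 - 0.08814254)
N_B = 128334

128334


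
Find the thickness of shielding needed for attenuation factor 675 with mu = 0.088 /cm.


x = ln(factor) / mu
x = ln(675) / 0.088
x = 74.031 cm

74.031


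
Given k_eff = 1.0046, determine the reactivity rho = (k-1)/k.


rho = (k_eff - 1) / k_eff
rho = (1.0046 - 1) / 1.0046
rho = 0.0045789

0.0045789


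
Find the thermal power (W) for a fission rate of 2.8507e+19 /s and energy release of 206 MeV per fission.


P = fission_rate * E_MeV * 1.602e-13
P = 2.8507e+19 * 206 * 1.602e-13
P = 9.4077e+08 W

9.4077e+08


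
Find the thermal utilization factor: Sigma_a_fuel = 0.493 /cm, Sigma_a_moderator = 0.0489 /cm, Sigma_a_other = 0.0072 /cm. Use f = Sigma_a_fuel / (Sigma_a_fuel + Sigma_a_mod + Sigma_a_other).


f = Sigma_a_fuel / (Sigma_a_fuel + Sigma_a_mod + Sigma_a_other)
f = 0.493 / (0.493 + 0.0489 + 0.0072)
f = 0.89783

0.89783


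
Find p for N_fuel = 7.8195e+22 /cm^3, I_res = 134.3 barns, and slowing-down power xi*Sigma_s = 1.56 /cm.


p = exp(-N * I * 1e-24 / (xi*Sigma_s))
p = exp(-7.8195e+22 * 134.3 * 1e-24 / 1.56)
p = 0.0011924

0.0011924


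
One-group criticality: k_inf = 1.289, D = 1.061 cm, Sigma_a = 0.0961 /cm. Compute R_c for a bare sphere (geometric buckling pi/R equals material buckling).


L^2 = D / Sigma_a = 1.061 / 0.0961 = 11.04058 cm^2
B_m^2 = (k_inf - 1) / L^2 = (1.289 - 1) / 11.04058 = 0.02617616 /cm^2
For a bare sphere: B_g = pi/R, so R_c = pi / sqrt(B_m^2)
R_c = pi / sqrt(0.02617616) = 19.418 cm

19.418


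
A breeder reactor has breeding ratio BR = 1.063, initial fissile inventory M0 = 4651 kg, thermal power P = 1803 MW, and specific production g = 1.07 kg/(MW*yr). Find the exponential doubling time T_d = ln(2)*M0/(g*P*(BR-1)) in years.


Breeding gain G = BR - 1 = 1.063 - 1 = 0.063
Fissile production rate = g * P * G = 1.07 * 1803 * 0.063 = 121.54023 kg/yr
T_d = ln(2) * M0 / (g * P * G)
T_d = ln(2) * 4651 / 121.54023 = 26.525 yr

26.525


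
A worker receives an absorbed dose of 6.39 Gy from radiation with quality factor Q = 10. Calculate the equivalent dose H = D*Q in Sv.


H = D * Q
H = 6.39 * 10
H = 63.900 Sv

63.900


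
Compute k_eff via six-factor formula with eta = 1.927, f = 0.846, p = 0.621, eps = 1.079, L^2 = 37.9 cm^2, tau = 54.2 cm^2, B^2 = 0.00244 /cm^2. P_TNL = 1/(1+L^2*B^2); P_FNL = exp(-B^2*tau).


k_inf = eta*f*p*eps = 1.927*0.846*0.621*1.079 = 1.092358
P_TNL = 1/(1 + L^2*B^2) = 1/(1 + 37.9*0.00244) = 0.9153519
P_FNL = exp(-B^2*tau) = exp(-0.00244*54.2) = 0.8761237
k_eff = k_inf * P_TNL * P_FNL = 1.092358 * 0.9153519 * 0.8761237
k_eff = 0.87603

0.87603


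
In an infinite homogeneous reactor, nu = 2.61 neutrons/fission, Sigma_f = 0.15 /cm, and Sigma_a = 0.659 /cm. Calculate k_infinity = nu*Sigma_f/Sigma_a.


k_inf = nu * Sigma_f / Sigma_a
k_inf = 2.61 * 0.15 / 0.659
k_inf = 0.59408

0.59408


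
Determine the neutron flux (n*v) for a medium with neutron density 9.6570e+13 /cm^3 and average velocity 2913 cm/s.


phi = n * v
phi = 9.6570e+13 * 2913
phi = 2.8131e+17 /cm^2/s

2.8131e+17


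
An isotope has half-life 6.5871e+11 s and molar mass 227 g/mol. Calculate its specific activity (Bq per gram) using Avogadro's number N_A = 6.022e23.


lambda = ln(2) / t_half = ln(2) / 6.5871e+11 = 1.052280e-12 /s
SA = lambda * N_A / M
SA = 1.052280e-12 * 6.022e23 / 227
SA = 2.7916e+09 Bq/g

2.7916e+09


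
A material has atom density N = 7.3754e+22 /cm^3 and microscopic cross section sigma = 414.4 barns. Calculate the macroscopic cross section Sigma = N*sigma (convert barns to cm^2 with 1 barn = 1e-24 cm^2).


Sigma = N * sigma_barns * 1e-24
Sigma = 7.3754e+22 * 414.4 * 1e-24
Sigma = 30.564 /cm

30.564


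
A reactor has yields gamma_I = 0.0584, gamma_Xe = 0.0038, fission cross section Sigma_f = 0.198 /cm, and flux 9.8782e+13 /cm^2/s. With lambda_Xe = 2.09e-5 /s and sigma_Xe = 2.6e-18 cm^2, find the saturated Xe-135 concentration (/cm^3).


Xe_eq = (gamma_I + gamma_Xe) * Sigma_f * phi / (lambda_Xe + sigma_Xe * phi)
Numerator = (0.0584 + 0.0038) * 0.198 * 9.8782e+13 = 1.216560e+12
Denominator = 2.09e-5 + 2.6e-18 * 9.8782e+13 = 2.777332e-04
Xe_eq = 1.216560e+12 / 2.777332e-04 = 4.3803e+15 /cm^3

4.3803e+15


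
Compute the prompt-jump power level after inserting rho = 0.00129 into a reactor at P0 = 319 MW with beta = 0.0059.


P1/P0 = beta / (beta - rho)
P1/P0 = 0.0059 / (0.0059 - 0.00129) = 1.279826
P1 = 319 * 1.279826 = 408.26 MW

408.26


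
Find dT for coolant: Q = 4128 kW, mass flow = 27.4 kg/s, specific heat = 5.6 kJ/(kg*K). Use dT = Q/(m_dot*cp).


dT = Q / (m_dot * cp)
dT = 4128 / (27.4 * 5.6)
dT = 26.903 C

26.903


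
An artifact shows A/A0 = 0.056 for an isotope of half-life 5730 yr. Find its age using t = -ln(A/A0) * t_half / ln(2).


lambda = ln(2) / t_half = ln(2) / 5730 = 1.209681e-04 /yr
t = -ln(A/A0) / lambda
t = -ln(0.056) / 1.209681e-04
t = 23828 yr

23828


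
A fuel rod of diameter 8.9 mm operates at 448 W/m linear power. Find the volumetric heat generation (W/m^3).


r = D / 2 / 1000 = 8.9 / 2 / 1000 = 0.00445 m
q''' = q' / (pi * r^2)
q''' = 448 / (pi * 0.00445^2)
q''' = 7.2013e+06 W/m^3

7.2013e+06


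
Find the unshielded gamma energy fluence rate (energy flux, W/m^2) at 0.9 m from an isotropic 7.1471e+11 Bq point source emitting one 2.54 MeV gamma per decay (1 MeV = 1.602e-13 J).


psi = A * E * 1.602e-13 / (4*pi*r^2)
psi = 7.1471e+11 * 2.54 * 1.602e-13 / (4*pi*0.9^2)
psi = 0.028571 W/m^2

0.028571


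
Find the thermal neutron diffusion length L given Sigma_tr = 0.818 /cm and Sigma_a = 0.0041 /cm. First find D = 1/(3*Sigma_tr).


D = 1 / (3 * Sigma_tr) = 1 / (3 * 0.818) = 0.4074980 cm
L = sqrt(D / Sigma_a)
L = sqrt(0.4074980 / 0.0041)
L = 9.9694 cm

9.9694


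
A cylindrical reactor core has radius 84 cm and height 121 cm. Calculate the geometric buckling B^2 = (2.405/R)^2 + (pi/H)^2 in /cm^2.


B^2 = (2.405/R)^2 + (pi/H)^2
B^2 = (2.405/84)^2 + (pi/121)^2
B^2 = 0.0014938 /cm^2

0.0014938


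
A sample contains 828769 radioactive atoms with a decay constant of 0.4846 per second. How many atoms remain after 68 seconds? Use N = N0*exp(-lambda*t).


N = N0 * exp(-lambda * t)
N = 828769 * exp(-0.4846 * 68)
N = 4.0478e-09

4.0478e-09


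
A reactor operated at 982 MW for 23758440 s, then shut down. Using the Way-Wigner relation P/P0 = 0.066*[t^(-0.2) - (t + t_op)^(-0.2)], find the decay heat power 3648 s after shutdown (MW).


P/P0 = 0.066 * [t^(-0.2) - (t + t_op)^(-0.2)]
P/P0 = 0.066 * [3648^(-0.2) - (3648 + 23758440)^(-0.2)]
P/P0 = 0.066 * [0.1939050 - 0.03348290] = 0.01058786
P = 982 * 0.01058786 = 10.397 MW

10.397


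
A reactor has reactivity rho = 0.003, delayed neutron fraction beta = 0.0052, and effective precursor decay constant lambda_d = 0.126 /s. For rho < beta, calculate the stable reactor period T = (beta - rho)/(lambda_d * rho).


T = (beta - rho) / (lambda_d * rho)
T = (0.0052 - 0.003) / (0.126 * 0.003)
T = 5.8201 s

5.8201


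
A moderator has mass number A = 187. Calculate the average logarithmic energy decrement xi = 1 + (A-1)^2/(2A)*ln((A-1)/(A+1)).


xi = 1 + (A-1)^2/(2A) * ln((A-1)/(A+1))
xi = 1 + (187-1)^2/(2*187) * ln((187-1)/(187 +1))
xi = 0.010657

0.010657


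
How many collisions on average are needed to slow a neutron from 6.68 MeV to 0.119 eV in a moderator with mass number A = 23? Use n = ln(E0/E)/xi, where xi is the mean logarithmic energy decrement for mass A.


xi = 1 + (A-1)^2/(2A)*ln((A-1)/(A+1)) = 0.08448899 (for A = 23)
n = ln(E0/E) / xi
n = ln(6.68e6 / 0.119) / 0.08448899
n = ln(5.613445e+07) / 0.08448899 = 211.19

211.19


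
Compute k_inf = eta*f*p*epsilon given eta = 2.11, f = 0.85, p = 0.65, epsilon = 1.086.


k_inf = eta * f * p * epsilon
k_inf = 2.11 * 0.85 * 0.65 * 1.086
k_inf = 1.2660

1.2660


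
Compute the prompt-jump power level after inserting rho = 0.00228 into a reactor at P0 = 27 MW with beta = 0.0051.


P1/P0 = beta / (beta - rho)
P1/P0 = 0.0051 / (0.0051 - 0.00228) = 1.808511
P1 = 27 * 1.808511 = 48.830 MW

48.830


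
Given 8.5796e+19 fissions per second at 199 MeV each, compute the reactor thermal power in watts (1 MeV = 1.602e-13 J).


P = fission_rate * E_MeV * 1.602e-13
P = 8.5796e+19 * 199 * 1.602e-13
P = 2.7352e+09 W

2.7352e+09


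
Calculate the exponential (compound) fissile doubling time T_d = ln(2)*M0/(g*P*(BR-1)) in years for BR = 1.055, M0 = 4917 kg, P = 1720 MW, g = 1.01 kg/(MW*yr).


Breeding gain G = BR - 1 = 1.055 - 1 = 0.055
Fissile production rate = g * P * G = 1.01 * 1720 * 0.055 = 95.546 kg/yr
T_d = ln(2) * M0 / (g * P * G)
T_d = ln(2) * 4917 / 95.546 = 35.671 yr

35.671


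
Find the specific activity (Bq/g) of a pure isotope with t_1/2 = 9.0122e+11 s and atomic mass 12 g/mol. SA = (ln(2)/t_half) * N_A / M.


lambda = ln(2) / t_half = ln(2) / 9.0122e+11 = 7.691209e-13 /s
SA = lambda * N_A / M
SA = 7.691209e-13 * 6.022e23 / 12
SA = 3.8597e+10 Bq/g

3.8597e+10


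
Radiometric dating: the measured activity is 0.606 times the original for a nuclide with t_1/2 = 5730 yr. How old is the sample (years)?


lambda = ln(2) / t_half = ln(2) / 5730 = 1.209681e-04 /yr
t = -ln(A/A0) / lambda
t = -ln(0.606) / 1.209681e-04
t = 4140.6 yr

4140.6


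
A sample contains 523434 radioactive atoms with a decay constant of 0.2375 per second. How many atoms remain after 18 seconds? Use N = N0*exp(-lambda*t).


N = N0 * exp(-lambda * t)
N = 523434 * exp(-0.2375 * 18)
N = 7282.0

7282.0


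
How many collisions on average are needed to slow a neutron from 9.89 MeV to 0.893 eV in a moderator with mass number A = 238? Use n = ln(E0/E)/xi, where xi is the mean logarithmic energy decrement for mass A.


xi = 1 + (A-1)^2/(2A)*ln((A-1)/(A+1)) = 0.008379872 (for A = 238)
n = ln(E0/E) / xi
n = ln(9.89e6 / 0.893) / 0.008379872
n = ln(1.107503e+07) / 0.008379872 = 1935.6

1935.6


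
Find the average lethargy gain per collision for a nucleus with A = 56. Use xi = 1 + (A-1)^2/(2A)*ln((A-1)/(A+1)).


xi = 1 + (A-1)^2/(2A) * ln((A-1)/(A+1))
xi = 1 + (56-1)^2/(2*56) * ln((56-1)/(56 +1))
xi = 0.035293

0.035293


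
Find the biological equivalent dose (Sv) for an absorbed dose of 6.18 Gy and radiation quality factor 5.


H = D * Q
H = 6.18 * 5
H = 30.900 Sv

30.900


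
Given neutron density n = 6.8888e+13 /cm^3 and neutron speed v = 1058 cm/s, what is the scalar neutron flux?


phi = n * v
phi = 6.8888e+13 * 1058
phi = 7.2884e+16 /cm^2/s

7.2884e+16


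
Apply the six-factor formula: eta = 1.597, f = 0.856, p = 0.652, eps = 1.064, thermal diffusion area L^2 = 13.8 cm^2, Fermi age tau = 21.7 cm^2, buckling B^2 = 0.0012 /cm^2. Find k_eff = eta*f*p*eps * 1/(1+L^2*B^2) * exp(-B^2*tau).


k_inf = eta*f*p*eps = 1.597*0.856*0.652*1.064 = 0.9483484
P_TNL = 1/(1 + L^2*B^2) = 1/(1 + 13.8*0.0012) = 0.9837098
P_FNL = exp(-B^2*tau) = exp(-0.0012*21.7) = 0.9742961
k_eff = k_inf * P_TNL * P_FNL = 0.9483484 * 0.9837098 * 0.9742961
k_eff = 0.90892

0.90892


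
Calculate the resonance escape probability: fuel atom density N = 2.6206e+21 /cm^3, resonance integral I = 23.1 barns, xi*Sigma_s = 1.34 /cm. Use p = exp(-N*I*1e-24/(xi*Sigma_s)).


p = exp(-N * I * 1e-24 / (xi*Sigma_s))
p = exp(-2.6206e+21 * 23.1 * 1e-24 / 1.34)
p = 0.95583

0.95583


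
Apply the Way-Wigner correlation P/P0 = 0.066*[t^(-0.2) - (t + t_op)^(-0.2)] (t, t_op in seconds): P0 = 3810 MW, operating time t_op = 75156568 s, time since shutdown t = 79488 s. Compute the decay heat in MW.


P/P0 = 0.066 * [t^(-0.2) - (t + t_op)^(-0.2)]
P/P0 = 0.066 * [79488^(-0.2) - (79488 + 75156568)^(-0.2)]
P/P0 = 0.066 * [0.1046983 - 0.02658978] = 0.005155162
P = 3810 * 0.005155162 = 19.641 MW

19.641


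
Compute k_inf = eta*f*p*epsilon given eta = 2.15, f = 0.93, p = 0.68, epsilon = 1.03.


k_inf = eta * f * p * epsilon
k_inf = 2.15 * 0.93 * 0.68 * 1.03
k_inf = 1.4004

1.4004


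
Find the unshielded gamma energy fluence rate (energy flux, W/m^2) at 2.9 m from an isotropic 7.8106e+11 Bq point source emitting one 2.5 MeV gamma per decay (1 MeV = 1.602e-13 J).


psi = A * E * 1.602e-13 / (4*pi*r^2)
psi = 7.8106e+11 * 2.5 * 1.602e-13 / (4*pi*2.9^2)
psi = 0.0029599 W/m^2

0.0029599


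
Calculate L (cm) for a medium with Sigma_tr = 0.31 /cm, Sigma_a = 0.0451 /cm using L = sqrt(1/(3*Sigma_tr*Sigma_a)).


D = 1 / (3 * Sigma_tr) = 1 / (3 * 0.31) = 1.075269 cm
L = sqrt(D / Sigma_a)
L = sqrt(1.075269 / 0.0451)
L = 4.8828 cm

4.8828


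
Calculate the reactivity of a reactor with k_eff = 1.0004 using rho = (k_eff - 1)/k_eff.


rho = (k_eff - 1) / k_eff
rho = (1.0004 - 1) / 1.0004
rho = 3.9984e-04

3.9984e-04


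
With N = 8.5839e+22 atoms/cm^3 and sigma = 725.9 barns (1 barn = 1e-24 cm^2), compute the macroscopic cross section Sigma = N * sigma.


Sigma = N * sigma_barns * 1e-24
Sigma = 8.5839e+22 * 725.9 * 1e-24
Sigma = 62.311 /cm

62.311


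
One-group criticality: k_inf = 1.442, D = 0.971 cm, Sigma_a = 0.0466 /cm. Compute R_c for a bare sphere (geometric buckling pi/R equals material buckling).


L^2 = D / Sigma_a = 0.971 / 0.0466 = 20.83691 cm^2
B_m^2 = (k_inf - 1) / L^2 = (1.442 - 1) / 20.83691 = 0.02121236 /cm^2
For a bare sphere: B_g = pi/R, so R_c = pi / sqrt(B_m^2)
R_c = pi / sqrt(0.02121236) = 21.570 cm

21.570


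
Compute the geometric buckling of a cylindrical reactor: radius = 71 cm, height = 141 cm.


B^2 = (2.405/R)^2 + (pi/H)^2
B^2 = (2.405/71)^2 + (pi/141)^2
B^2 = 0.0016438 /cm^2

0.0016438


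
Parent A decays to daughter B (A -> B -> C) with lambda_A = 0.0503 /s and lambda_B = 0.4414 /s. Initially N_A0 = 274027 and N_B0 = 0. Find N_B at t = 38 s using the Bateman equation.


N_B(t) = lambda_A * N_A0 / (lambda_B - lambda_A) * [exp(-lambda_A*t) - exp(-lambda_B*t)]
exp(-0.0503*38) = 0.1478732; exp(-0.4414*38) = 5.193879e-08
N_B = 0.0503 * 274027 / (0.4414 - 0.0503) * (0.1478732 - 5.193879e-08)
N_B = 5211.5

5211.5


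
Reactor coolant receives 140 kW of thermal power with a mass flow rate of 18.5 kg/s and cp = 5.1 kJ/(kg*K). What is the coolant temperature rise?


dT = Q / (m_dot * cp)
dT = 140 / (18.5 * 5.1)
dT = 1.4838 C

1.4838


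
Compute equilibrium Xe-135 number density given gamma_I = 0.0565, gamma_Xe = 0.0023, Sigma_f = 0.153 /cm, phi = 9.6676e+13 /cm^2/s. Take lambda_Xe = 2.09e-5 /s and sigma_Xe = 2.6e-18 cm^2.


Xe_eq = (gamma_I + gamma_Xe) * Sigma_f * phi / (lambda_Xe + sigma_Xe * phi)
Numerator = (0.0565 + 0.0023) * 0.153 * 9.6676e+13 = 8.697360e+11
Denominator = 2.09e-5 + 2.6e-18 * 9.6676e+13 = 2.722576e-04
Xe_eq = 8.697360e+11 / 2.722576e-04 = 3.1945e+15 /cm^3

3.1945e+15


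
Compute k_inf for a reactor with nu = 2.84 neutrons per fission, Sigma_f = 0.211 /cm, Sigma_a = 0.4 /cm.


k_inf = nu * Sigma_f / Sigma_a
k_inf = 2.84 * 0.211 / 0.4
k_inf = 1.4981

1.4981


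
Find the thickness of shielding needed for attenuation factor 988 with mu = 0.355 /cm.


x = ln(factor) / mu
x = ln(988) / 0.355
x = 19.424 cm

19.424


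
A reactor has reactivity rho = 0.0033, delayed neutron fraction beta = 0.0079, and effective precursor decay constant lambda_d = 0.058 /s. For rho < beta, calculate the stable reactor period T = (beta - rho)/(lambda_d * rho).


T = (beta - rho) / (lambda_d * rho)
T = (0.0079 - 0.0033) / (0.058 * 0.0033)
T = 24.033 s

24.033


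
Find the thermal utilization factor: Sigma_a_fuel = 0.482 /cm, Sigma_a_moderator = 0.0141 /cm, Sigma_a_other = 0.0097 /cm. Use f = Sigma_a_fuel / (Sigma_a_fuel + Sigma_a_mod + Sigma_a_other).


f = Sigma_a_fuel / (Sigma_a_fuel + Sigma_a_mod + Sigma_a_other)
f = 0.482 / (0.482 + 0.0141 + 0.0097)
f = 0.95295

0.95295


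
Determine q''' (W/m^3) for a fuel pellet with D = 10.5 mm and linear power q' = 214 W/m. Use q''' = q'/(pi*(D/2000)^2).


r = D / 2 / 1000 = 10.5 / 2 / 1000 = 0.00525 m
q''' = q' / (pi * r^2)
q''' = 214 / (pi * 0.00525^2)
q''' = 2.4714e+06 W/m^3

2.4714e+06


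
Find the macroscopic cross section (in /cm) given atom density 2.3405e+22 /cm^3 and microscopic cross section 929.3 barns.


Sigma = N * sigma_barns * 1e-24
Sigma = 2.3405e+22 * 929.3 * 1e-24
Sigma = 21.750 /cm

21.750


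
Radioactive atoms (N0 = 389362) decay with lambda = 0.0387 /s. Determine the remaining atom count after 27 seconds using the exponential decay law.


N = N0 * exp(-lambda * t)
N = 389362 * exp(-0.0387 * 27)
N = 136949

136949


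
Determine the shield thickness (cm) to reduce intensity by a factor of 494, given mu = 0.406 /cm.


x = ln(factor) / mu
x = ln(494) / 0.406
x = 15.277 cm

15.277


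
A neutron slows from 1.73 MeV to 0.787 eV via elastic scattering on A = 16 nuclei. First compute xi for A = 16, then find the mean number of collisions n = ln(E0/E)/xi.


xi = 1 + (A-1)^2/(2A)*ln((A-1)/(A+1)) = 0.1199467 (for A = 16)
n = ln(E0/E) / xi
n = ln(1.73e6 / 0.787) / 0.1199467
n = ln(2.198221e+06) / 0.1199467 = 121.75

121.75


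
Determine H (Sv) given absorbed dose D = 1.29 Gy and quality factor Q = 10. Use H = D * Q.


H = D * Q
H = 1.29 * 10
H = 12.900 Sv

12.900


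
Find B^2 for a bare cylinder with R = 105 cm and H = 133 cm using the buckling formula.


B^2 = (2.405/R)^2 + (pi/H)^2
B^2 = (2.405/105)^2 + (pi/133)^2
B^2 = 0.0010826 /cm^2

0.0010826


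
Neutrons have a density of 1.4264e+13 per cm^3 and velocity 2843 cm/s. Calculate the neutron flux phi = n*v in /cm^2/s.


phi = n * v
phi = 1.4264e+13 * 2843
phi = 4.0553e+16 /cm^2/s

4.0553e+16


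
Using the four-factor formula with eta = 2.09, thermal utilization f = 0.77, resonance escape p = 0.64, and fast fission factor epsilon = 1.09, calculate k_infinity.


k_inf = eta * f * p * epsilon
k_inf = 2.09 * 0.77 * 0.64 * 1.09
k_inf = 1.1226

1.1226


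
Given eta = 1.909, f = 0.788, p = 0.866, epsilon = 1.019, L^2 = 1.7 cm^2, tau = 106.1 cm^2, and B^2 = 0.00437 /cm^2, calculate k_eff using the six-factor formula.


k_inf = eta*f*p*eps = 1.909*0.788*0.866*1.019 = 1.327468
P_TNL = 1/(1 + L^2*B^2) = 1/(1 + 1.7*0.00437) = 0.9926258
P_FNL = exp(-B^2*tau) = exp(-0.00437*106.1) = 0.6289793
k_eff = k_inf * P_TNL * P_FNL = 1.327468 * 0.9926258 * 0.6289793
k_eff = 0.82879

0.82879


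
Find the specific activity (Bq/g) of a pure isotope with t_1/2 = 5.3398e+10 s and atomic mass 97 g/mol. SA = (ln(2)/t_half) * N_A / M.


lambda = ln(2) / t_half = ln(2) / 5.3398e+10 = 1.298077e-11 /s
SA = lambda * N_A / M
SA = 1.298077e-11 * 6.022e23 / 97
SA = 8.0588e+10 Bq/g

8.0588e+10


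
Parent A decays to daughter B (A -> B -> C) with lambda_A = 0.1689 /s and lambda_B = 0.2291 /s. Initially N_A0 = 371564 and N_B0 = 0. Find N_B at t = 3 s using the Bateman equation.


N_B(t) = lambda_A * N_A0 / (lambda_B - lambda_A) * [exp(-lambda_A*t) - exp(-lambda_B*t)]
exp(-0.1689*3) = 0.6024805; exp(-0.2291*3) = 0.5029322
N_B = 0.1689 * 371564 / (0.2291 - 0.1689) * (0.6024805 - 0.5029322)
N_B = 103777

103777


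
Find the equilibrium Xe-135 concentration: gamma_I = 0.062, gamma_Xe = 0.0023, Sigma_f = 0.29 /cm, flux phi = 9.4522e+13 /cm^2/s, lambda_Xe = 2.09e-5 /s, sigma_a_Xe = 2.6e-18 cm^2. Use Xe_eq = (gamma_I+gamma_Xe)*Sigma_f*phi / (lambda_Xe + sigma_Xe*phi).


Xe_eq = (gamma_I + gamma_Xe) * Sigma_f * phi / (lambda_Xe + sigma_Xe * phi)
Numerator = (0.062 + 0.0023) * 0.29 * 9.4522e+13 = 1.762552e+12
Denominator = 2.09e-5 + 2.6e-18 * 9.4522e+13 = 2.666572e-04
Xe_eq = 1.762552e+12 / 2.666572e-04 = 6.6098e+15 /cm^3

6.6098e+15


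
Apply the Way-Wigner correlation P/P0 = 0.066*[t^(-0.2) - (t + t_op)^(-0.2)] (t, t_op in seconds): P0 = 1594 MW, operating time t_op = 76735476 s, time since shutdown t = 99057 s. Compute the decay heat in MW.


P/P0 = 0.066 * [t^(-0.2) - (t + t_op)^(-0.2)]
P/P0 = 0.066 * [99057^(-0.2) - (99057 + 76735476)^(-0.2)]
P/P0 = 0.066 * [0.1001897 - 0.02647822] = 0.004864958
P = 1594 * 0.004864958 = 7.7547 MW

7.7547


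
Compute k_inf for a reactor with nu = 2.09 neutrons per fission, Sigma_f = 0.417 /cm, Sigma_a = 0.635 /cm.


k_inf = nu * Sigma_f / Sigma_a
k_inf = 2.09 * 0.417 / 0.635
k_inf = 1.3725

1.3725


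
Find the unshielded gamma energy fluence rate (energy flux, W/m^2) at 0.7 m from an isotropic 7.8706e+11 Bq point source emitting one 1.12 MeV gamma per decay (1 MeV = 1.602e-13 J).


psi = A * E * 1.602e-13 / (4*pi*r^2)
psi = 7.8706e+11 * 1.12 * 1.602e-13 / (4*pi*0.7^2)
psi = 0.022934 W/m^2

0.022934


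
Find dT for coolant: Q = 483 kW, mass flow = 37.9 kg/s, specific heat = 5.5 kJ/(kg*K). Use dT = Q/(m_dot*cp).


dT = Q / (m_dot * cp)
dT = 483 / (37.9 * 5.5)
dT = 2.3171 C

2.3171


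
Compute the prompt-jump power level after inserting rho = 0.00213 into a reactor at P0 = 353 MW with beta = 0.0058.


P1/P0 = beta / (beta - rho)
P1/P0 = 0.0058 / (0.0058 - 0.00213) = 1.580381
P1 = 353 * 1.580381 = 557.87 MW

557.87


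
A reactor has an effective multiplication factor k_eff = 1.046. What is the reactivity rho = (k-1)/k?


rho = (k_eff - 1) / k_eff
rho = (1.046 - 1) / 1.046
rho = 0.043977

0.043977


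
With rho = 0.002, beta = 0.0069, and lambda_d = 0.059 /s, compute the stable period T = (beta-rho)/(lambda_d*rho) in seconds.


T = (beta - rho) / (lambda_d * rho)
T = (0.0069 - 0.002) / (0.059 * 0.002)
T = 41.525 s

41.525


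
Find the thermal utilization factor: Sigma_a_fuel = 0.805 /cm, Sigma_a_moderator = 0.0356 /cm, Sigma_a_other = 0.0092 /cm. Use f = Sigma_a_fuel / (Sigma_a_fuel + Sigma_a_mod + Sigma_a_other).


f = Sigma_a_fuel / (Sigma_a_fuel + Sigma_a_mod + Sigma_a_other)
f = 0.805 / (0.805 + 0.0356 + 0.0092)
f = 0.94728

0.94728


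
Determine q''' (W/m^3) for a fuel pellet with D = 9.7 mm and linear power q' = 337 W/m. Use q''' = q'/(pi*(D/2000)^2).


r = D / 2 / 1000 = 9.7 / 2 / 1000 = 0.00485 m
q''' = q' / (pi * r^2)
q''' = 337 / (pi * 0.00485^2)
q''' = 4.5603e+06 W/m^3

4.5603e+06


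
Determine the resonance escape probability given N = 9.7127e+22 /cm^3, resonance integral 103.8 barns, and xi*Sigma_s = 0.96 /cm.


p = exp(-N * I * 1e-24 / (xi*Sigma_s))
p = exp(-9.7127e+22 * 103.8 * 1e-24 / 0.96)
p = 2.7485e-05

2.7485e-05


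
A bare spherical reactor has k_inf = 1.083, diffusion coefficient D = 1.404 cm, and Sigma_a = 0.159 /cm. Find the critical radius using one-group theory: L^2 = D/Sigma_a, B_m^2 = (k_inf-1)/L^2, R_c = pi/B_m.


L^2 = D / Sigma_a = 1.404 / 0.159 = 8.830189 cm^2
B_m^2 = (k_inf - 1) / L^2 = (1.083 - 1) / 8.830189 = 0.009399572 /cm^2
For a bare sphere: B_g = pi/R, so R_c = pi / sqrt(B_m^2)
R_c = pi / sqrt(0.009399572) = 32.404 cm

32.404


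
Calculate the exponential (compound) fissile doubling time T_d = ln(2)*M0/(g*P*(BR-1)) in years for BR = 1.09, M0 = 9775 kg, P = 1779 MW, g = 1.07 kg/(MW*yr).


Breeding gain G = BR - 1 = 1.09 - 1 = 0.09
Fissile production rate = g * P * G = 1.07 * 1779 * 0.09 = 171.3177 kg/yr
T_d = ln(2) * M0 / (g * P * G)
T_d = ln(2) * 9775 / 171.3177 = 39.549 yr

39.549


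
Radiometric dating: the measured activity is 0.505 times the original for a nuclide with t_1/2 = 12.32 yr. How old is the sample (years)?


lambda = ln(2) / t_half = ln(2) / 12.32 = 0.05626195 /yr
t = -ln(A/A0) / lambda
t = -ln(0.505) / 0.05626195
t = 12.143 yr

12.143


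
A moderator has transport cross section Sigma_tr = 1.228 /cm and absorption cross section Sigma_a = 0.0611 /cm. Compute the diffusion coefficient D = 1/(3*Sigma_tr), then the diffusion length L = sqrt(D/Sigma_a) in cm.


D = 1 / (3 * Sigma_tr) = 1 / (3 * 1.228) = 0.2714441 cm
L = sqrt(D / Sigma_a)
L = sqrt(0.2714441 / 0.0611)
L = 2.1078 cm

2.1078


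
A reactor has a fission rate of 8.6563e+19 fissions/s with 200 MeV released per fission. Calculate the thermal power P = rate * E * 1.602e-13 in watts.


P = fission_rate * E_MeV * 1.602e-13
P = 8.6563e+19 * 200 * 1.602e-13
P = 2.7735e+09 W

2.7735e+09


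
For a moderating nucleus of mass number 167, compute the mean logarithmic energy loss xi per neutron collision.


xi = 1 + (A-1)^2/(2A) * ln((A-1)/(A+1))
xi = 1 + (167-1)^2/(2*167) * ln((167-1)/(167 +1))
xi = 0.011928

0.011928
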